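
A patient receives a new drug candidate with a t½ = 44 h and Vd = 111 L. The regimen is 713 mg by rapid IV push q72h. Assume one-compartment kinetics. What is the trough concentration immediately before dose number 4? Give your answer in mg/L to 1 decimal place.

2.9 mg/L

f = (1/2)^(τ/t½) = (1/2)^(72/44) ≈ 0.3217.
C₀ = D/Vd = 713/111 ≈ 6.423 mg/L.
Before the 4th dose, 3 doses have been given. Superposition: Cmin = C₀·(f + f² + … + f^3).
≈ 6.423 × (0.3217 + 0.1035 + 0.0333) ≈ 6.423 × 0.4585 ≈ 2.945 mg/L.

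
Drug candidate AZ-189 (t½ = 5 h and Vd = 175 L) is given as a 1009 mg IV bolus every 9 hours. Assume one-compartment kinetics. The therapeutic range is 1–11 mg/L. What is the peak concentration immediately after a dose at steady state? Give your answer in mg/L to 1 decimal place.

k = ln2/t½ = ln2/5 ≈ 0.138629 h⁻¹; fraction remaining f = e^(−kτ) = e^(−0.138629×9) ≈ 0.2872.
Accumulation ratio R = 1/(1 − f) ≈ 1/0.7128 ≈ 1.4029.
Each bolus raises the concentration by D/Vd = 1009/175 ≈ 5.766 mg/L.
Cmax,ss = C₀/(1 − f) ≈ 5.766/0.7128 ≈ 8.089 mg/L.
Peak 8.1 mg/L vs MTC 11 mg/L: below toxic threshold.

8.1 mg/L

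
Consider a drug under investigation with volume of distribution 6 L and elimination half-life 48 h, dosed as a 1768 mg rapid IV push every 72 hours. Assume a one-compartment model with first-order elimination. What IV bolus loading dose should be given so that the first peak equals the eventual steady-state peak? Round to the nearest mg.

f = (1/2)^(72/48) ≈ 0.353553; accumulation ratio R = 1/(1−f) ≈ 1.54692.
Loading dose to hit Cmax,ss on first dose: D_load = D_maint·R ≈ 1768 × 1.54692 ≈ 2734.95 mg.

2735 mg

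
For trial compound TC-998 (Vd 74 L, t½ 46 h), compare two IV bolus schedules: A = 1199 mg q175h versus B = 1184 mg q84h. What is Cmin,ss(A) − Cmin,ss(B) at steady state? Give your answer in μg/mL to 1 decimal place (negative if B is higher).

Regimen A: f = (1/2)^(175/46) ≈ 0.0716; Cmin,ss = (1199/74)·f/(1−f) ≈ 1.250 μg/mL.
Regimen B: f = (1/2)^(84/46) ≈ 0.2820; Cmin,ss = (1184/74)·f/(1−f) ≈ 6.284 μg/mL.
Difference ≈ 1.250 − 6.284 ≈ -5.034 μg/mL.

-5.0 μg/mL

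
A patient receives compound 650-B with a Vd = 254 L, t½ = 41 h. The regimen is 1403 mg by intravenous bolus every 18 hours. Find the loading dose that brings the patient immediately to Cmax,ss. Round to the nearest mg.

f = (1/2)^(18/41) ≈ 0.737633; accumulation ratio R = 1/(1−f) ≈ 3.81145.
Loading dose to hit Cmax,ss on first dose: D_load = D_maint·R ≈ 1403 × 3.81145 ≈ 5347.46 mg.

5347 mg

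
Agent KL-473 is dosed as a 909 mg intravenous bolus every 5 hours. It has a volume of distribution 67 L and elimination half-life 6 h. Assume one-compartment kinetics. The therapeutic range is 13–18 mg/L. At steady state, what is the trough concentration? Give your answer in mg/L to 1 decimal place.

17.4 mg/L

k = ln2/t½ = ln2/6 ≈ 0.115525 h⁻¹; fraction remaining f = e^(−kτ) = e^(−0.115525×5) ≈ 0.5612.
Single-dose peak C₀ = D/Vd = 909/67 ≈ 13.567 mg/L.
Steady-state trough Cmin,ss = C₀·f/(1−f) ≈ 13.567 × 0.5612/0.4388 ≈ 17.351 mg/L.
Trough 17.4 mg/L vs MEC 13 mg/L: adequate.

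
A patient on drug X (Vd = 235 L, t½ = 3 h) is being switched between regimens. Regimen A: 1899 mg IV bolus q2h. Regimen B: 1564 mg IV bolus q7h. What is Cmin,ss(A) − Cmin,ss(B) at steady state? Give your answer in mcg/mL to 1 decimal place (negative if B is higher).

12.1 mcg/mL

Regimen A: f = (1/2)^(2/3) ≈ 0.6300; Cmin,ss = (1899/235)·f/(1−f) ≈ 13.759 mcg/mL.
Regimen B: f = (1/2)^(7/3) ≈ 0.1984; Cmin,ss = (1564/235)·f/(1−f) ≈ 1.647 mcg/mL.
Difference ≈ 13.759 − 1.647 ≈ 12.112 mcg/mL.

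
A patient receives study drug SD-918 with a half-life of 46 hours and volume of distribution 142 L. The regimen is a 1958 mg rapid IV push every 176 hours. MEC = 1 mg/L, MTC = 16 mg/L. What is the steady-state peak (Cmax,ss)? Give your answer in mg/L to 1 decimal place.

14.8 mg/L

τ/t½ = 176/46 ≈ 3.8261, so fraction remaining f = (1/2)^(176/46) ≈ 0.0705.
Accumulation ratio R = 1/(1 − f) ≈ 1/0.9295 ≈ 1.0758.
Each bolus raises the concentration by D/Vd = 1958/142 ≈ 13.789 mg/L.
Cmax,ss = C₀/(1 − f) ≈ 13.789/0.9295 ≈ 14.835 mg/L.
Peak 14.8 mg/L vs MTC 16 mg/L: below toxic threshold.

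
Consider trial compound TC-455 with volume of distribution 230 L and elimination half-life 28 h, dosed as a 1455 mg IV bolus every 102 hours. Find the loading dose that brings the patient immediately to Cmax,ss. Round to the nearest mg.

f = (1/2)^(102/28) ≈ 0.080055; accumulation ratio R = 1/(1−f) ≈ 1.08702.
Loading dose to hit Cmax,ss on first dose: D_load = D_maint·R ≈ 1455 × 1.08702 ≈ 1581.61 mg.

1582 mg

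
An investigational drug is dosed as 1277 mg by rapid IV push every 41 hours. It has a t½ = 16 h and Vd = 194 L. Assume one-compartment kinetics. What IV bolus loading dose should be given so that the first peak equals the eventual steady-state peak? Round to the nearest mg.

f = (1/2)^(41/16) ≈ 0.169282; accumulation ratio R = 1/(1−f) ≈ 1.20378.
Loading dose to hit Cmax,ss on first dose: D_load = D_maint·R ≈ 1277 × 1.20378 ≈ 1537.23 mg.

1537 mg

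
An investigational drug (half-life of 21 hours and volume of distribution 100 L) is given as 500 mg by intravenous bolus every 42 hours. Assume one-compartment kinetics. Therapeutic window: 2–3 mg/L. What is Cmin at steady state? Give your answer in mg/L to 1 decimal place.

1.7 mg/L

The dosing interval is 2 half-lives, so f = 2^(−2) = 0.25.
At steady state, R = 1/(1 − 0.25) = 4/3.
Single-dose peak C₀ = D/Vd = 500/100 = 5 mg/L.
Steady-state peak Cmax,ss = C₀·R = 5 × 4/3 ≈ 6.667 mg/L.
Steady-state trough Cmin,ss = Cmax,ss·f ≈ 6.667 × 0.25 ≈ 1.667 mg/L.
Trough 1.7 mg/L vs MEC 2 mg/L: subtherapeutic.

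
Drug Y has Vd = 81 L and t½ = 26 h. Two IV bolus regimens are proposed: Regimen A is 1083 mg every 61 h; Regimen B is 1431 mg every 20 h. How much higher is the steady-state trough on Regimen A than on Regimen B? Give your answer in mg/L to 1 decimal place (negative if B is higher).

Regimen A: f = (1/2)^(61/26) ≈ 0.1967; Cmin,ss = (1083/81)·f/(1−f) ≈ 3.274 mg/L.
Regimen B: f = (1/2)^(20/26) ≈ 0.5867; Cmin,ss = (1431/81)·f/(1−f) ≈ 25.079 mg/L.
Difference ≈ 3.274 − 25.079 ≈ -21.805 mg/L.

-21.8 mg/L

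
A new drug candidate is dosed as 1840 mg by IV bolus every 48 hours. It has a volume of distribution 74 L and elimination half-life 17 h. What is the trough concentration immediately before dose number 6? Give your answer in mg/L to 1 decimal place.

f = (1/2)^(τ/t½) = (1/2)^(48/17) ≈ 0.1413.
C₀ = D/Vd = 1840/74 ≈ 24.865 mg/L.
Before the 6th dose, 5 doses have been given. Superposition: Cmin = C₀·(f + f² + … + f^5).
≈ 24.865 × (0.1413 + 0.0200 + 0.0028 + 0.0004 + 0.0001) ≈ 24.865 × 0.1646 ≈ 4.093 mg/L.

4.1 mg/L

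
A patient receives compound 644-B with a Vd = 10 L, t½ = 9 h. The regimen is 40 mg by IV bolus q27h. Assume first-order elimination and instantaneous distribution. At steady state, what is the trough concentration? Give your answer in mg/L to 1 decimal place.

0.6 mg/L

The dosing interval is 3 half-lives, so f = 2^(−3) = 0.125.
Accumulation ratio R = 1/(1 − f) = 1/0.875 = 8/7.
Single-dose peak C₀ = D/Vd = 40/10 = 4 mg/L.
Steady-state peak Cmax,ss = C₀·R = 4 × 8/7 ≈ 4.571 mg/L.
Steady-state trough Cmin,ss = Cmax,ss·f ≈ 4.571 × 0.125 ≈ 0.571 mg/L.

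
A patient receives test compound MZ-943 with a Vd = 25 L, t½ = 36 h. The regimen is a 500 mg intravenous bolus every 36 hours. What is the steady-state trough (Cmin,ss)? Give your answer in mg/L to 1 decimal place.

τ = 36 h = 1 half-life, so f = (1/2)^1 = 0.5.
Accumulation ratio R = 1/(1 − f) = 1/0.5 = 2/1.
Single-dose peak C₀ = D/Vd = 500/25 = 20 mg/L.
Steady-state peak Cmax,ss = C₀·R = 20 × 2/1 ≈ 40.000 mg/L.
Steady-state trough Cmin,ss = Cmax,ss·f ≈ 40.000 × 0.5 ≈ 20.000 mg/L.

20.0 mg/L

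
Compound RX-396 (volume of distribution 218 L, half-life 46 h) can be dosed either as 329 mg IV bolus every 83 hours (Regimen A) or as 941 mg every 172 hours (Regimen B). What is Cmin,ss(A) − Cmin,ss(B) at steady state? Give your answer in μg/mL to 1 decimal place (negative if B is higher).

0.3 μg/mL

Regimen A: f = (1/2)^(83/46) ≈ 0.2863; Cmin,ss = (329/218)·f/(1−f) ≈ 0.605 μg/mL.
Regimen B: f = (1/2)^(172/46) ≈ 0.0749; Cmin,ss = (941/218)·f/(1−f) ≈ 0.349 μg/mL.
Difference ≈ 0.605 − 0.349 ≈ 0.256 μg/mL.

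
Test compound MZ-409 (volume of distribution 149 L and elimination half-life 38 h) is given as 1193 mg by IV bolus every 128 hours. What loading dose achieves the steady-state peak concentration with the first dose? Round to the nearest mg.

1321 mg

f = (1/2)^(128/38) ≈ 0.096829; accumulation ratio R = 1/(1−f) ≈ 1.10721.
Loading dose to hit Cmax,ss on first dose: D_load = D_maint·R ≈ 1193 × 1.10721 ≈ 1320.90 mg.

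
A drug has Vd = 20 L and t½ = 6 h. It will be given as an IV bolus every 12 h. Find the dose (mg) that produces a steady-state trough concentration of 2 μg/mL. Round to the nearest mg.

120 mg

τ/t½ = 12/6 ≈ 2, so f = (1/2)^(12/6) ≈ 0.250000.
Cmin,ss = (D/Vd)·f/(1−f), so D = Cmin,ss·Vd·(1−f)/f.
D = 2 × 20 × (1−f)/f ≈ 2 × 20 × 3.00000 ≈ 120.00 mg.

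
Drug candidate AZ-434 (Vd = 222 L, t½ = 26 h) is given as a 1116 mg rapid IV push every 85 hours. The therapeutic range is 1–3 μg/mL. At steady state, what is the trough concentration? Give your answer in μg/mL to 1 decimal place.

0.6 μg/mL

τ/t½ = 85/26 ≈ 3.2692, so fraction remaining f = (1/2)^(85/26) ≈ 0.1037.
At steady state, accumulation factor R = 1/(1 − e^(−kτ)) ≈ 1.1157.
Each bolus raises the concentration by D/Vd = 1116/222 ≈ 5.027 μg/mL.
Steady-state peak Cmax,ss = C₀·R ≈ 5.027 × 1.1157 ≈ 5.609 μg/mL.
One interval later, Cmin,ss = Cmax,ss·e^(−kτ) ≈ 5.609 × 0.1037 ≈ 0.582 μg/mL.
Trough 0.6 μg/mL vs MEC 1 μg/mL: subtherapeutic.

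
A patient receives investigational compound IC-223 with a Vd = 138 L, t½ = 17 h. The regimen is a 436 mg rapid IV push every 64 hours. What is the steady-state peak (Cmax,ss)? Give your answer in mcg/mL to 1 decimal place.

τ/t½ = 64/17 ≈ 3.7647, so fraction remaining f = (1/2)^(64/17) ≈ 0.0736.
Accumulation ratio R = 1/(1 − f) ≈ 1/0.9264 ≈ 1.0794.
Single-dose peak C₀ = D/Vd = 436/138 ≈ 3.159 mcg/mL.
Steady-state peak Cmax,ss = C₀·R ≈ 3.159 × 1.0794 ≈ 3.410 mcg/mL.

3.4 mcg/mL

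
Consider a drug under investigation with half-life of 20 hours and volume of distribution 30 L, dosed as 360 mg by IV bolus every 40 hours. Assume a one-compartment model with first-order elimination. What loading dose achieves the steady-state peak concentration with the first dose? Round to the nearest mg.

480 mg

f = (1/2)^(40/20) ≈ 0.250000; accumulation ratio R = 1/(1−f) ≈ 1.33333.
Loading dose to hit Cmax,ss on first dose: D_load = D_maint·R ≈ 360 × 1.33333 ≈ 480.00 mg.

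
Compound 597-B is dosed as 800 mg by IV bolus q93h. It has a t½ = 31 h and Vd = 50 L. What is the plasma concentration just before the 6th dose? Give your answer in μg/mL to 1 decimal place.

2.3 μg/mL

f = (1/2)^(τ/t½) = (1/2)^(93/31) ≈ 0.1250.
C₀ = D/Vd = 800/50 ≈ 16.000 μg/mL.
Before the 6th dose, 5 doses have been given. Superposition: Cmin = C₀·(f + f² + … + f^5).
≈ 16.000 × (0.1250 + 0.0156 + 0.0020 + 0.0002 + 0.0000) ≈ 16.000 × 0.1428 ≈ 2.285 μg/mL.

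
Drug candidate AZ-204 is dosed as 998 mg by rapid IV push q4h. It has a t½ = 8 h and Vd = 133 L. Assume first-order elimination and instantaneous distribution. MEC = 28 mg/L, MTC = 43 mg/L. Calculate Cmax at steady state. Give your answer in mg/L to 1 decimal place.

Over one 4-h interval, 4/8 ≈ 0.5 half-lives elapse, leaving f ≈ 0.7071 of each dose.
Accumulation ratio R = 1/(1 − f) ≈ 1/0.2929 ≈ 3.4141.
Each bolus raises the concentration by D/Vd = 998/133 ≈ 7.504 mg/L.
Steady-state peak Cmax,ss = C₀·R ≈ 7.504 × 3.4141 ≈ 25.619 mg/L.
Peak 25.6 mg/L vs MTC 43 mg/L: below toxic threshold.

25.6 mg/L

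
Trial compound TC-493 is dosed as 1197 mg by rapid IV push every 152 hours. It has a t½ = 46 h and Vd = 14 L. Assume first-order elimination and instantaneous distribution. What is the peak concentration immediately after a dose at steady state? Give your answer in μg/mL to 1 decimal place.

95.1 μg/mL

τ/t½ = 152/46 ≈ 3.3043, so fraction remaining f = (1/2)^(152/46) ≈ 0.1012.
Accumulation ratio R = 1/(1 − f) ≈ 1/0.8988 ≈ 1.1126.
Single-dose peak C₀ = D/Vd = 1197/14 ≈ 85.500 μg/mL.
Steady-state peak Cmax,ss = C₀·R ≈ 85.500 × 1.1126 ≈ 95.127 μg/mL.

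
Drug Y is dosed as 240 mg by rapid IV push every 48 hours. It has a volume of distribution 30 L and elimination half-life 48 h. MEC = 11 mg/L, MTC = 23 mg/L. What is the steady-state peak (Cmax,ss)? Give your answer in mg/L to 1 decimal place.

The dosing interval is 1 half-life, so f = 2^(−1) = 0.5.
At steady state, R = 1/(1 − 0.5) = 2/1.
Single-dose peak C₀ = D/Vd = 240/30 = 8 mg/L.
Steady-state peak Cmax,ss = C₀·R = 8 × 2/1 ≈ 16.000 mg/L.
Peak 16.0 mg/L vs MTC 23 mg/L: below toxic threshold.

16.0 mg/L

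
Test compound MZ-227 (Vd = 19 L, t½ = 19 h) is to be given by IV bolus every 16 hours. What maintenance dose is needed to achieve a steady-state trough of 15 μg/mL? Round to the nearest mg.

τ/t½ = 16/19 ≈ 0.84211, so f = (1/2)^(16/19) ≈ 0.557829.
Cmin,ss = (D/Vd)·f/(1−f), so D = Cmin,ss·Vd·(1−f)/f.
D = 15 × 19 × (1−f)/f ≈ 15 × 19 × 0.79266 ≈ 225.91 mg.

226 mg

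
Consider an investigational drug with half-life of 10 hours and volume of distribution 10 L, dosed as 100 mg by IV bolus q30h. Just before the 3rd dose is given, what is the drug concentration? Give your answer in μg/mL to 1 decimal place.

1.4 μg/mL

f = (1/2)^(τ/t½) = (1/2)^(30/10) ≈ 0.1250.
C₀ = D/Vd = 100/10 ≈ 10.000 μg/mL.
Before the 3rd dose, 2 doses have been given. Superposition: Cmin = C₀·(f + f²).
≈ 10.000 × (0.1250 + 0.0156) ≈ 10.000 × 0.1406 ≈ 1.406 μg/mL.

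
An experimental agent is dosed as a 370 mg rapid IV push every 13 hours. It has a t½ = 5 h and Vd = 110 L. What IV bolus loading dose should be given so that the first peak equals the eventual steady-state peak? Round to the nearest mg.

443 mg

f = (1/2)^(13/5) ≈ 0.164938; accumulation ratio R = 1/(1−f) ≈ 1.19752.
Loading dose to hit Cmax,ss on first dose: D_load = D_maint·R ≈ 370 × 1.19752 ≈ 443.08 mg.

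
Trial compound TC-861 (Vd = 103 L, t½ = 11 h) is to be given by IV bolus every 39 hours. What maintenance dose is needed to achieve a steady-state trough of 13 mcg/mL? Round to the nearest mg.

14295 mg

τ/t½ = 39/11 ≈ 3.5455, so f = (1/2)^(39/11) ≈ 0.085647.
Cmin,ss = (D/Vd)·f/(1−f), so D = Cmin,ss·Vd·(1−f)/f.
D = 13 × 103 × (1−f)/f ≈ 13 × 103 × 10.67583 ≈ 14294.94 mg.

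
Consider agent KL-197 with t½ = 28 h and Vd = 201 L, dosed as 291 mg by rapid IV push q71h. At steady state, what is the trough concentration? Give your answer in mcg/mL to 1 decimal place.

Over one 71-h interval, 71/28 ≈ 2.5357 half-lives elapse, leaving f ≈ 0.1725 of each dose.
At steady state, accumulation factor R = 1/(1 − e^(−kτ)) ≈ 1.2085.
Each bolus raises the concentration by D/Vd = 291/201 ≈ 1.448 mcg/mL.
Steady-state peak Cmax,ss = C₀·R ≈ 1.448 × 1.2085 ≈ 1.750 mcg/mL.
Steady-state trough Cmin,ss = Cmax,ss·f ≈ 1.750 × 0.1725 ≈ 0.302 mcg/mL.

0.3 mcg/mL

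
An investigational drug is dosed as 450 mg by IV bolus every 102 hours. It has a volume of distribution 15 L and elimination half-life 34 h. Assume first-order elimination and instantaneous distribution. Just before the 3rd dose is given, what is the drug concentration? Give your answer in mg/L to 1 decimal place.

f = (1/2)^(τ/t½) = (1/2)^(102/34) ≈ 0.1250.
C₀ = D/Vd = 450/15 ≈ 30.000 mg/L.
Before the 3rd dose, 2 doses have been given. Superposition: Cmin = C₀·(f + f²).
≈ 30.000 × (0.1250 + 0.0156) ≈ 30.000 × 0.1406 ≈ 4.218 mg/L.

4.2 mg/L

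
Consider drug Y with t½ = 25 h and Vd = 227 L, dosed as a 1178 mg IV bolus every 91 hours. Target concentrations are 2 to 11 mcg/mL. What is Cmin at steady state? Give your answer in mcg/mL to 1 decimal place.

0.5 mcg/mL

τ/t½ = 91/25 ≈ 3.64, so fraction remaining f = (1/2)^(91/25) ≈ 0.0802.
Each bolus raises the concentration by D/Vd = 1178/227 ≈ 5.189 mcg/mL.
Steady-state trough Cmin,ss = C₀·f/(1−f) ≈ 5.189 × 0.0802/0.9198 ≈ 0.452 mcg/mL.
Trough 0.5 mcg/mL vs MEC 2 mcg/mL: subtherapeutic.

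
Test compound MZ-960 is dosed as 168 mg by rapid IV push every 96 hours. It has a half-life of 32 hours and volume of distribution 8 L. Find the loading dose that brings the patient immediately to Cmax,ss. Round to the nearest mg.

f = (1/2)^(96/32) ≈ 0.125000; accumulation ratio R = 1/(1−f) ≈ 1.14286.
Loading dose to hit Cmax,ss on first dose: D_load = D_maint·R ≈ 168 × 1.14286 ≈ 192.00 mg.

192 mg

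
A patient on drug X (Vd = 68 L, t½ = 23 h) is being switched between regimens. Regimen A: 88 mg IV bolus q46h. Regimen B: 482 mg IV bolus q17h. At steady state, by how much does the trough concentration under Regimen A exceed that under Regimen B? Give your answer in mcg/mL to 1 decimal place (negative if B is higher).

-10.2 mcg/mL

Regimen A: f = (1/2)^(46/23) ≈ 0.2500; Cmin,ss = (88/68)·f/(1−f) ≈ 0.431 mcg/mL.
Regimen B: f = (1/2)^(17/23) ≈ 0.5991; Cmin,ss = (482/68)·f/(1−f) ≈ 10.593 mcg/mL.
Difference ≈ 0.431 − 10.593 ≈ -10.162 mcg/mL.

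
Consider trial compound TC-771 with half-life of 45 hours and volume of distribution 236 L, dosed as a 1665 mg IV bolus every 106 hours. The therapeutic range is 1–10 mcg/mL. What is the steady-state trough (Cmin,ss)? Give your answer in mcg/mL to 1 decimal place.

k = ln2/t½ = ln2/45 ≈ 0.015403 h⁻¹; fraction remaining f = e^(−kτ) = e^(−0.015403×106) ≈ 0.1954.
Each bolus raises the concentration by D/Vd = 1665/236 ≈ 7.055 mcg/mL.
Steady-state trough Cmin,ss = C₀·f/(1−f) ≈ 7.055 × 0.1954/0.8046 ≈ 1.713 mcg/mL.
Trough 1.7 mcg/mL vs MEC 1 mcg/mL: adequate.

1.7 mcg/mL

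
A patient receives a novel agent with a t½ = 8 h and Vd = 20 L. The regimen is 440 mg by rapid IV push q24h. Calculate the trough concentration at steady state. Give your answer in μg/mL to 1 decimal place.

3.1 μg/mL

τ = 24 h = 3 half-lives, so f = (1/2)^3 = 0.125.
Accumulation ratio R = 1/(1 − f) = 1/0.875 = 8/7.
Single-dose peak C₀ = D/Vd = 440/20 = 22 μg/mL.
Steady-state peak Cmax,ss = C₀·R = 22 × 8/7 ≈ 25.143 μg/mL.
Steady-state trough Cmin,ss = Cmax,ss·f ≈ 25.143 × 0.125 ≈ 3.143 μg/mL.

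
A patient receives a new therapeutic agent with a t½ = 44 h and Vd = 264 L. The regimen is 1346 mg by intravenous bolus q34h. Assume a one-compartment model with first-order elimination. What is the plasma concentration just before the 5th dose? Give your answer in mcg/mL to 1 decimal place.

f = (1/2)^(τ/t½) = (1/2)^(34/44) ≈ 0.5853.
C₀ = D/Vd = 1346/264 ≈ 5.098 mcg/mL.
Before the 5th dose, 4 doses have been given. Superposition: Cmin = C₀·(f + f² + … + f^4).
≈ 5.098 × (0.5853 + 0.3426 + 0.2005 + 0.1174) ≈ 5.098 × 1.2458 ≈ 6.351 mcg/mL.

6.4 mcg/mL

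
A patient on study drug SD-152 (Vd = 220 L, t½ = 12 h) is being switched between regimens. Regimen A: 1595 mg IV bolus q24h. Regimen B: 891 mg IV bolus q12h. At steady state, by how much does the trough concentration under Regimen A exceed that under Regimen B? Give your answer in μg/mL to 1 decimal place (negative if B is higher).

-1.6 μg/mL

Regimen A: f = (1/2)^(24/12) ≈ 0.2500; Cmin,ss = (1595/220)·f/(1−f) ≈ 2.417 μg/mL.
Regimen B: f = (1/2)^(12/12) ≈ 0.5000; Cmin,ss = (891/220)·f/(1−f) ≈ 4.050 μg/mL.
Difference ≈ 2.417 − 4.050 ≈ -1.633 μg/mL.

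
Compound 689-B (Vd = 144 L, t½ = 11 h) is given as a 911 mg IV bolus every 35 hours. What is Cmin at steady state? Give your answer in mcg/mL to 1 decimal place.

0.8 mcg/mL

τ/t½ = 35/11 ≈ 3.1818, so fraction remaining f = (1/2)^(35/11) ≈ 0.1102.
Each bolus raises the concentration by D/Vd = 911/144 ≈ 6.326 mcg/mL.
Steady-state trough Cmin,ss = C₀·f/(1−f) ≈ 6.326 × 0.1102/0.8898 ≈ 0.783 mcg/mL.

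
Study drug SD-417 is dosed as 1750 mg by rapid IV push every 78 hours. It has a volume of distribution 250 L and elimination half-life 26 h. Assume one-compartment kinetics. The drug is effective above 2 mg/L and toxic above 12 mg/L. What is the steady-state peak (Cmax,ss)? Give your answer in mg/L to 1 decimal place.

τ = 78 h = 3 half-lives, so f = (1/2)^3 = 0.125.
At steady state, R = 1/(1 − 0.125) = 8/7.
Single-dose peak C₀ = D/Vd = 1750/250 = 7 mg/L.
Steady-state peak Cmax,ss = C₀·R = 7 × 8/7 ≈ 8.000 mg/L.
Peak 8.0 mg/L vs MTC 12 mg/L: below toxic threshold.

8.0 mg/L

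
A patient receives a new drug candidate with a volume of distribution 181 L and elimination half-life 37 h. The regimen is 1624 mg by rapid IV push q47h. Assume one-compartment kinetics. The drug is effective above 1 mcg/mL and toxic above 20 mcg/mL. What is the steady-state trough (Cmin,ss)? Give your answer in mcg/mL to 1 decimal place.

6.4 mcg/mL

k = ln2/t½ = ln2/37 ≈ 0.018734 h⁻¹; fraction remaining f = e^(−kτ) = e^(−0.018734×47) ≈ 0.4146.
At steady state, accumulation factor R = 1/(1 − e^(−kτ)) ≈ 1.7082.
Each bolus raises the concentration by D/Vd = 1624/181 ≈ 8.972 mcg/mL.
Steady-state peak Cmax,ss = C₀·R ≈ 8.972 × 1.7082 ≈ 15.326 mcg/mL.
Steady-state trough Cmin,ss = Cmax,ss·f ≈ 15.326 × 0.4146 ≈ 6.354 mcg/mL.
Trough 6.4 mcg/mL vs MEC 1 mcg/mL: adequate.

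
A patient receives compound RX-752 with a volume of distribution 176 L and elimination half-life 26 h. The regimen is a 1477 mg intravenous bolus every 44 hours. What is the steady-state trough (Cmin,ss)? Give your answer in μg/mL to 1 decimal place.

3.8 μg/mL

τ/t½ = 44/26 ≈ 1.6923, so fraction remaining f = (1/2)^(44/26) ≈ 0.3094.
Single-dose peak C₀ = D/Vd = 1477/176 ≈ 8.392 μg/mL.
Steady-state trough Cmin,ss = C₀·f/(1−f) ≈ 8.392 × 0.3094/0.6906 ≈ 3.760 μg/mL.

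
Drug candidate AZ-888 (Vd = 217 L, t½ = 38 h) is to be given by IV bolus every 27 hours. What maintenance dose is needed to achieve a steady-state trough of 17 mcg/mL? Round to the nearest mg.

2348 mg

τ/t½ = 27/38 ≈ 0.71053, so f = (1/2)^(27/38) ≈ 0.611097.
Cmin,ss = (D/Vd)·f/(1−f), so D = Cmin,ss·Vd·(1−f)/f.
D = 17 × 217 × (1−f)/f ≈ 17 × 217 × 0.63640 ≈ 2347.68 mg.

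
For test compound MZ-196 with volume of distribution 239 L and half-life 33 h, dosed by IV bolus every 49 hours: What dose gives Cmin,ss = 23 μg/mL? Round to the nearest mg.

9888 mg

τ/t½ = 49/33 ≈ 1.4848, so f = (1/2)^(49/33) ≈ 0.357286.
Cmin,ss = (D/Vd)·f/(1−f), so D = Cmin,ss·Vd·(1−f)/f.
D = 23 × 239 × (1−f)/f ≈ 23 × 239 × 1.79888 ≈ 9888.44 mg.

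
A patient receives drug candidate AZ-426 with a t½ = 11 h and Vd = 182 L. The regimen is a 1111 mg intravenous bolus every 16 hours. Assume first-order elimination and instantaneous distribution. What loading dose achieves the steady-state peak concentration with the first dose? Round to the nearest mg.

f = (1/2)^(16/11) ≈ 0.364870; accumulation ratio R = 1/(1−f) ≈ 1.57448.
Loading dose to hit Cmax,ss on first dose: D_load = D_maint·R ≈ 1111 × 1.57448 ≈ 1749.25 mg.

1749 mg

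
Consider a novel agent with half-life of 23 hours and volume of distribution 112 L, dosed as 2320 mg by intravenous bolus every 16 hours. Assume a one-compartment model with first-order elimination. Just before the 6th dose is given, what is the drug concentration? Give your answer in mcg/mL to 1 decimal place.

f = (1/2)^(τ/t½) = (1/2)^(16/23) ≈ 0.6174.
C₀ = D/Vd = 2320/112 ≈ 20.714 mcg/mL.
Before the 6th dose, 5 doses have been given. Superposition: Cmin = C₀·(f + f² + … + f^5).
≈ 20.714 × (0.6174 + 0.3812 + 0.2353 + 0.1453 + 0.0897) ≈ 20.714 × 1.4689 ≈ 30.427 mcg/mL.

30.4 mcg/mL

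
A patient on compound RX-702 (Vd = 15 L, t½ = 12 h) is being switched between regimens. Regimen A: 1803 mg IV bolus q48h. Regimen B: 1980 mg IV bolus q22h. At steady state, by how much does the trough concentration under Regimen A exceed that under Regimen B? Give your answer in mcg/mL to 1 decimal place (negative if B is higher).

Regimen A: f = (1/2)^(48/12) ≈ 0.0625; Cmin,ss = (1803/15)·f/(1−f) ≈ 8.013 mcg/mL.
Regimen B: f = (1/2)^(22/12) ≈ 0.2806; Cmin,ss = (1980/15)·f/(1−f) ≈ 51.486 mcg/mL.
Difference ≈ 8.013 − 51.486 ≈ -43.473 mcg/mL.

-43.5 mcg/mL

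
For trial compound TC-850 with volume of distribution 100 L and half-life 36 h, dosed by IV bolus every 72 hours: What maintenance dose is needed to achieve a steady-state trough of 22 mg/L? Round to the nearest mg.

τ/t½ = 72/36 ≈ 2, so f = (1/2)^(72/36) ≈ 0.250000.
Cmin,ss = (D/Vd)·f/(1−f), so D = Cmin,ss·Vd·(1−f)/f.
D = 22 × 100 × (1−f)/f ≈ 22 × 100 × 3.00000 ≈ 6600.00 mg.

6600 mg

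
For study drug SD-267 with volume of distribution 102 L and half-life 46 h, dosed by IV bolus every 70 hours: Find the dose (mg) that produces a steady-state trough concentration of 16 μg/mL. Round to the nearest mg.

τ/t½ = 70/46 ≈ 1.5217, so f = (1/2)^(70/46) ≈ 0.348266.
Cmin,ss = (D/Vd)·f/(1−f), so D = Cmin,ss·Vd·(1−f)/f.
D = 16 × 102 × (1−f)/f ≈ 16 × 102 × 1.87137 ≈ 3054.08 mg.

3054 mg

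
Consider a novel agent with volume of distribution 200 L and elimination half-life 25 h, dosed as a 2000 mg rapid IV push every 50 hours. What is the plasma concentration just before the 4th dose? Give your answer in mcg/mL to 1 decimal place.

3.3 mcg/mL

f = (1/2)^(τ/t½) = (1/2)^(50/25) ≈ 0.2500.
C₀ = D/Vd = 2000/200 ≈ 10.000 mcg/mL.
Before the 4th dose, 3 doses have been given. Superposition: Cmin = C₀·(f + f² + … + f^3).
≈ 10.000 × (0.2500 + 0.0625 + 0.0156) ≈ 10.000 × 0.3281 ≈ 3.281 mcg/mL.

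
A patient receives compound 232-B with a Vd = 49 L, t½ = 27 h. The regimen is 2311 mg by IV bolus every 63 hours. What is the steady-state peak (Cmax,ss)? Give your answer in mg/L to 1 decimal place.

58.8 mg/L

τ/t½ = 63/27 ≈ 2.3333, so fraction remaining f = (1/2)^(63/27) ≈ 0.1984.
Accumulation ratio R = 1/(1 − f) ≈ 1/0.8016 ≈ 1.2475.
Each bolus raises the concentration by D/Vd = 2311/49 ≈ 47.163 mg/L.
Steady-state peak Cmax,ss = C₀·R ≈ 47.163 × 1.2475 ≈ 58.836 mg/L.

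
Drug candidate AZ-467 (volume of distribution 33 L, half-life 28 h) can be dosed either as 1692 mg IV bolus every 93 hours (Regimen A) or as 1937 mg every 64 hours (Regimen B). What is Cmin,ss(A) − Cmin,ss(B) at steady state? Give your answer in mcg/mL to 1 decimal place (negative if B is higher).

Regimen A: f = (1/2)^(93/28) ≈ 0.1000; Cmin,ss = (1692/33)·f/(1−f) ≈ 5.697 mcg/mL.
Regimen B: f = (1/2)^(64/28) ≈ 0.2051; Cmin,ss = (1937/33)·f/(1−f) ≈ 15.145 mcg/mL.
Difference ≈ 5.697 − 15.145 ≈ -9.448 mcg/mL.

-9.4 mcg/mL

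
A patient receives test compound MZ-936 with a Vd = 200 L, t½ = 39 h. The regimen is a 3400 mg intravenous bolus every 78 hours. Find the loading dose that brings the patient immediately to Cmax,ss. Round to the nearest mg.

f = (1/2)^(78/39) ≈ 0.250000; accumulation ratio R = 1/(1−f) ≈ 1.33333.
Loading dose to hit Cmax,ss on first dose: D_load = D_maint·R ≈ 3400 × 1.33333 ≈ 4533.32 mg.

4533 mg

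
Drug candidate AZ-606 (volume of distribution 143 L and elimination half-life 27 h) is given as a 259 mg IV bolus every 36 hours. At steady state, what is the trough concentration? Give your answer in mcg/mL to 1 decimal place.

1.2 mcg/mL

k = ln2/t½ = ln2/27 ≈ 0.025672 h⁻¹; fraction remaining f = e^(−kτ) = e^(−0.025672×36) ≈ 0.3969.
Single-dose peak C₀ = D/Vd = 259/143 ≈ 1.811 mcg/mL.
Steady-state trough Cmin,ss = C₀·f/(1−f) ≈ 1.811 × 0.3969/0.6031 ≈ 1.192 mcg/mL.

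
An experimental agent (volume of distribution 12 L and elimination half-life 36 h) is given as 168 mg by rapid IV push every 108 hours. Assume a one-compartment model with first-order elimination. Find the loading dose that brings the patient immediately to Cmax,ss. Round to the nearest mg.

f = (1/2)^(108/36) ≈ 0.125000; accumulation ratio R = 1/(1−f) ≈ 1.14286.
Loading dose to hit Cmax,ss on first dose: D_load = D_maint·R ≈ 168 × 1.14286 ≈ 192.00 mg.

192 mg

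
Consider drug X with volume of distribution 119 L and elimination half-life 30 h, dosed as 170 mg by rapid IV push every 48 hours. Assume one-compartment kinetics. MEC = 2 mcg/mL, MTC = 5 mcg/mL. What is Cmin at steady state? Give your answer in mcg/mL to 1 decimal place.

Over one 48-h interval, 48/30 ≈ 1.6 half-lives elapse, leaving f ≈ 0.3299 of each dose.
Accumulation ratio R = 1/(1 − f) ≈ 1/0.6701 ≈ 1.4923.
Single-dose peak C₀ = D/Vd = 170/119 ≈ 1.429 mcg/mL.
Cmax,ss = C₀/(1 − f) ≈ 1.429/0.6701 ≈ 2.133 mcg/mL.
Steady-state trough Cmin,ss = Cmax,ss·f ≈ 2.133 × 0.3299 ≈ 0.704 mcg/mL.
Trough 0.7 mcg/mL vs MEC 2 mcg/mL: subtherapeutic.

0.7 mcg/mL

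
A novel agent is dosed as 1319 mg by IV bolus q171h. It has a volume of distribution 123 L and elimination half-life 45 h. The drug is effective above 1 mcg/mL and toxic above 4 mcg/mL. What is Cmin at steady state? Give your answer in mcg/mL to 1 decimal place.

0.8 mcg/mL

Over one 171-h interval, 171/45 ≈ 3.8 half-lives elapse, leaving f ≈ 0.0718 of each dose.
Each bolus raises the concentration by D/Vd = 1319/123 ≈ 10.724 mcg/mL.
Steady-state trough Cmin,ss = C₀·f/(1−f) ≈ 10.724 × 0.0718/0.9282 ≈ 0.830 mcg/mL.
Trough 0.8 mcg/mL vs MEC 1 mcg/mL: subtherapeutic.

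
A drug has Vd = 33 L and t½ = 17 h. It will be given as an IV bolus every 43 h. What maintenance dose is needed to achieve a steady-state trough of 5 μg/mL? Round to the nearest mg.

τ/t½ = 43/17 ≈ 2.5294, so f = (1/2)^(43/17) ≈ 0.173209.
Cmin,ss = (D/Vd)·f/(1−f), so D = Cmin,ss·Vd·(1−f)/f.
D = 5 × 33 × (1−f)/f ≈ 5 × 33 × 4.77337 ≈ 787.61 mg.

788 mg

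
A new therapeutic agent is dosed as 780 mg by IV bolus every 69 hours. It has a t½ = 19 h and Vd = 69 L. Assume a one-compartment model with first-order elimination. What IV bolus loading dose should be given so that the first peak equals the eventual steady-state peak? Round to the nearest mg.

848 mg

f = (1/2)^(69/19) ≈ 0.080684; accumulation ratio R = 1/(1−f) ≈ 1.08777.
Loading dose to hit Cmax,ss on first dose: D_load = D_maint·R ≈ 780 × 1.08777 ≈ 848.46 mg.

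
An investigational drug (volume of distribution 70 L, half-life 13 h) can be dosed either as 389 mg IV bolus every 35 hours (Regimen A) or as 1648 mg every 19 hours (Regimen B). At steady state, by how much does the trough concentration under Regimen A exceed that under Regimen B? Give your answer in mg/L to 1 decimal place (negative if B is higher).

Regimen A: f = (1/2)^(35/13) ≈ 0.1547; Cmin,ss = (389/70)·f/(1−f) ≈ 1.017 mg/L.
Regimen B: f = (1/2)^(19/13) ≈ 0.3631; Cmin,ss = (1648/70)·f/(1−f) ≈ 13.422 mg/L.
Difference ≈ 1.017 − 13.422 ≈ -12.405 mg/L.

-12.4 mg/L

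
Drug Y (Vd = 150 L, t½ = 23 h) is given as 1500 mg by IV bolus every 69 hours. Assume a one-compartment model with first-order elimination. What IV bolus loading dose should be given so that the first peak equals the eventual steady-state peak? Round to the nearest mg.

f = (1/2)^(69/23) ≈ 0.125000; accumulation ratio R = 1/(1−f) ≈ 1.14286.
Loading dose to hit Cmax,ss on first dose: D_load = D_maint·R ≈ 1500 × 1.14286 ≈ 1714.29 mg.

1714 mg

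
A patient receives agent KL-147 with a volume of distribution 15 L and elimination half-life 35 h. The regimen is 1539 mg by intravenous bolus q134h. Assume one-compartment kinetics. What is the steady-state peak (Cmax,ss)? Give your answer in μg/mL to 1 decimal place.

k = ln2/t½ = ln2/35 ≈ 0.019804 h⁻¹; fraction remaining f = e^(−kτ) = e^(−0.019804×134) ≈ 0.0704.
Accumulation ratio R = 1/(1 − f) ≈ 1/0.9296 ≈ 1.0757.
Each bolus raises the concentration by D/Vd = 1539/15 ≈ 102.600 μg/mL.
Cmax,ss = C₀/(1 − f) ≈ 102.600/0.9296 ≈ 110.370 μg/mL.

110.4 μg/mL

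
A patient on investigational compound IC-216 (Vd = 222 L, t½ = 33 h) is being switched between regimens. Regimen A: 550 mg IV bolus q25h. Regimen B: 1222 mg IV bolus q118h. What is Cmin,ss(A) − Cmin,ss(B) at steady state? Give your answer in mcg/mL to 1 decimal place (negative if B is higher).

3.1 mcg/mL

Regimen A: f = (1/2)^(25/33) ≈ 0.5915; Cmin,ss = (550/222)·f/(1−f) ≈ 3.587 mcg/mL.
Regimen B: f = (1/2)^(118/33) ≈ 0.0839; Cmin,ss = (1222/222)·f/(1−f) ≈ 0.504 mcg/mL.
Difference ≈ 3.587 − 0.504 ≈ 3.083 mcg/mL.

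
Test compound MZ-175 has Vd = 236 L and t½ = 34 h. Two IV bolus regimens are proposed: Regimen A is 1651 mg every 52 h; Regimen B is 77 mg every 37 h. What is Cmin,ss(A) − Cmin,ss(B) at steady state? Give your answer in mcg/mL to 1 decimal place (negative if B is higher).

Regimen A: f = (1/2)^(52/34) ≈ 0.3464; Cmin,ss = (1651/236)·f/(1−f) ≈ 3.708 mcg/mL.
Regimen B: f = (1/2)^(37/34) ≈ 0.4703; Cmin,ss = (77/236)·f/(1−f) ≈ 0.290 mcg/mL.
Difference ≈ 3.708 − 0.290 ≈ 3.418 mcg/mL.

3.4 mcg/mL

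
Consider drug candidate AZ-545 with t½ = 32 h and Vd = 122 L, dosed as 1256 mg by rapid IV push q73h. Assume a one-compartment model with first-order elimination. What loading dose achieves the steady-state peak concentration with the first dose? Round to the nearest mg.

1581 mg

f = (1/2)^(73/32) ≈ 0.205719; accumulation ratio R = 1/(1−f) ≈ 1.25900.
Loading dose to hit Cmax,ss on first dose: D_load = D_maint·R ≈ 1256 × 1.25900 ≈ 1581.30 mg.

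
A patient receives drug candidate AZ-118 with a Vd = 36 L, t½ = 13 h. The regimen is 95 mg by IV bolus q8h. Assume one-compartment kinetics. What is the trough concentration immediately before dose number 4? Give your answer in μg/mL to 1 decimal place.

3.6 μg/mL

f = (1/2)^(τ/t½) = (1/2)^(8/13) ≈ 0.6528.
C₀ = D/Vd = 95/36 ≈ 2.639 μg/mL.
Before the 4th dose, 3 doses have been given. Superposition: Cmin = C₀·(f + f² + … + f^3).
≈ 2.639 × (0.6528 + 0.4261 + 0.2782) ≈ 2.639 × 1.3571 ≈ 3.581 μg/mL.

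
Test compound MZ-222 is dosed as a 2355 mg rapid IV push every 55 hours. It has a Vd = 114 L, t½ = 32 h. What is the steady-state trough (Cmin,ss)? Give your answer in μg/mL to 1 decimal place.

9.0 μg/mL

Over one 55-h interval, 55/32 ≈ 1.7188 half-lives elapse, leaving f ≈ 0.3038 of each dose.
Accumulation ratio R = 1/(1 − f) ≈ 1/0.6962 ≈ 1.4364.
Each bolus raises the concentration by D/Vd = 2355/114 ≈ 20.658 μg/mL.
Steady-state peak Cmax,ss = C₀·R ≈ 20.658 × 1.4364 ≈ 29.673 μg/mL.
One interval later, Cmin,ss = Cmax,ss·e^(−kτ) ≈ 29.673 × 0.3038 ≈ 9.015 μg/mL.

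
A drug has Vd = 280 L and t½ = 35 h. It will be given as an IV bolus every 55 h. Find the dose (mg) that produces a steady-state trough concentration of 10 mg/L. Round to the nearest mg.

5522 mg

τ/t½ = 55/35 ≈ 1.5714, so f = (1/2)^(55/35) ≈ 0.336475.
Cmin,ss = (D/Vd)·f/(1−f), so D = Cmin,ss·Vd·(1−f)/f.
D = 10 × 280 × (1−f)/f ≈ 10 × 280 × 1.97199 ≈ 5521.57 mg.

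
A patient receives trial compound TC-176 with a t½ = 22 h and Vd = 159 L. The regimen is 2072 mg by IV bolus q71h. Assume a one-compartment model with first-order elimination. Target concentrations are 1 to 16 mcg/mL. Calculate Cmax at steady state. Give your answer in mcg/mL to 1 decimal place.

14.6 mcg/mL

Over one 71-h interval, 71/22 ≈ 3.2273 half-lives elapse, leaving f ≈ 0.1068 of each dose.
At steady state, accumulation factor R = 1/(1 − e^(−kτ)) ≈ 1.1196.
Single-dose peak C₀ = D/Vd = 2072/159 ≈ 13.031 mcg/mL.
Steady-state peak Cmax,ss = C₀·R ≈ 13.031 × 1.1196 ≈ 14.590 mcg/mL.
Peak 14.6 mcg/mL vs MTC 16 mcg/mL: below toxic threshold.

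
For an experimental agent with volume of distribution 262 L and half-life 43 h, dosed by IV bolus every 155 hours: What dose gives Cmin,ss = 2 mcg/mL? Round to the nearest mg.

τ/t½ = 155/43 ≈ 3.6047, so f = (1/2)^(155/43) ≈ 0.082204.
Cmin,ss = (D/Vd)·f/(1−f), so D = Cmin,ss·Vd·(1−f)/f.
D = 2 × 262 × (1−f)/f ≈ 2 × 262 × 11.16486 ≈ 5850.39 mg.

5850 mg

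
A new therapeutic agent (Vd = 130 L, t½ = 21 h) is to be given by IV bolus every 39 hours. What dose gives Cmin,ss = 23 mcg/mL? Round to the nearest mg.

τ/t½ = 39/21 ≈ 1.8571, so f = (1/2)^(39/21) ≈ 0.276022.
Cmin,ss = (D/Vd)·f/(1−f), so D = Cmin,ss·Vd·(1−f)/f.
D = 23 × 130 × (1−f)/f ≈ 23 × 130 × 2.62290 ≈ 7842.47 mg.

7842 mg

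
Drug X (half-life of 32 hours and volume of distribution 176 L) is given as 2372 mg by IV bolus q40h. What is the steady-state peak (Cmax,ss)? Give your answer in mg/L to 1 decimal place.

23.3 mg/L

k = ln2/t½ = ln2/32 ≈ 0.021661 h⁻¹; fraction remaining f = e^(−kτ) = e^(−0.021661×40) ≈ 0.4204.
Accumulation ratio R = 1/(1 − f) ≈ 1/0.5796 ≈ 1.7253.
Single-dose peak C₀ = D/Vd = 2372/176 ≈ 13.477 mg/L.
Steady-state peak Cmax,ss = C₀·R ≈ 13.477 × 1.7253 ≈ 23.252 mg/L.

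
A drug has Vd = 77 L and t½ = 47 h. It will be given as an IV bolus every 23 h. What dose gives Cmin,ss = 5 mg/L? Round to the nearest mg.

155 mg

τ/t½ = 23/47 ≈ 0.48936, so f = (1/2)^(23/47) ≈ 0.712340.
Cmin,ss = (D/Vd)·f/(1−f), so D = Cmin,ss·Vd·(1−f)/f.
D = 5 × 77 × (1−f)/f ≈ 5 × 77 × 0.40382 ≈ 155.47 mg.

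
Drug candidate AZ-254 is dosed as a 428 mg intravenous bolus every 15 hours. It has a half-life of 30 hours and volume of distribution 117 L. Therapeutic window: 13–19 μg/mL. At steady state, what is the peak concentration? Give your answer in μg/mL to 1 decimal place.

12.5 μg/mL

Over one 15-h interval, 15/30 ≈ 0.5 half-lives elapse, leaving f ≈ 0.7071 of each dose.
At steady state, accumulation factor R = 1/(1 − e^(−kτ)) ≈ 3.4141.
Single-dose peak C₀ = D/Vd = 428/117 ≈ 3.658 μg/mL.
Cmax,ss = C₀/(1 − f) ≈ 3.658/0.2929 ≈ 12.489 μg/mL.
Peak 12.5 μg/mL vs MTC 19 μg/mL: below toxic threshold.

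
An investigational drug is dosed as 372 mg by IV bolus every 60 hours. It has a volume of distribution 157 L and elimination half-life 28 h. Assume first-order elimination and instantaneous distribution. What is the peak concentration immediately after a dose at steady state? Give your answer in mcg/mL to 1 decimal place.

Over one 60-h interval, 60/28 ≈ 2.1429 half-lives elapse, leaving f ≈ 0.2264 of each dose.
Accumulation ratio R = 1/(1 − f) ≈ 1/0.7736 ≈ 1.2927.
Each bolus raises the concentration by D/Vd = 372/157 ≈ 2.369 mcg/mL.
Cmax,ss = C₀/(1 − f) ≈ 2.369/0.7736 ≈ 3.062 mcg/mL.

3.1 mcg/mL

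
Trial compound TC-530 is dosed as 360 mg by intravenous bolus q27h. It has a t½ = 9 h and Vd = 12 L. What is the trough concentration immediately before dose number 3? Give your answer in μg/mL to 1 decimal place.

f = (1/2)^(τ/t½) = (1/2)^(27/9) ≈ 0.1250.
C₀ = D/Vd = 360/12 ≈ 30.000 μg/mL.
Before the 3rd dose, 2 doses have been given. Superposition: Cmin = C₀·(f + f²).
≈ 30.000 × (0.1250 + 0.0156) ≈ 30.000 × 0.1406 ≈ 4.218 μg/mL.

4.2 μg/mL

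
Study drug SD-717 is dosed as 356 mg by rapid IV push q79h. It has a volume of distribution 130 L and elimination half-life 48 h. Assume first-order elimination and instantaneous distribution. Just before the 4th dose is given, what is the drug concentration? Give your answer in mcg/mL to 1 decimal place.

1.2 mcg/mL

f = (1/2)^(τ/t½) = (1/2)^(79/48) ≈ 0.3196.
C₀ = D/Vd = 356/130 ≈ 2.738 mcg/mL.
Before the 4th dose, 3 doses have been given. Superposition: Cmin = C₀·(f + f² + … + f^3).
≈ 2.738 × (0.3196 + 0.1021 + 0.0326) ≈ 2.738 × 0.4543 ≈ 1.244 mcg/mL.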